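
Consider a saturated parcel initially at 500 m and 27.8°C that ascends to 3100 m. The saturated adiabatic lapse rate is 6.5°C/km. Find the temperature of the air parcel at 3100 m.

From 500 m to 3100 m (saturated adiabatic): cools by 6.5 × 2.6 = 16.9°C, giving 10.9°C.

10.9°C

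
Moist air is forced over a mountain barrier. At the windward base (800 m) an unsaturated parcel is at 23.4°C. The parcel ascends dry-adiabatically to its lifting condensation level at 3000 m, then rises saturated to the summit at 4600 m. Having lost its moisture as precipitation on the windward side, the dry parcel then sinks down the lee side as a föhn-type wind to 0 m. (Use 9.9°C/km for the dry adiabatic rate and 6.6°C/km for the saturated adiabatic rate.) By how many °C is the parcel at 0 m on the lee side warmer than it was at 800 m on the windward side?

+13.2°C

Dry to 3000 m: -9.9 × 2.2 km = -21.78°C, so T = 1.62°C.
Saturated to 4600 m: -6.6 × 1.6 km = -10.56°C, so T = -8.94°C.
Dry descent to 0 m: +9.9 × 4.6 km = +45.54°C, so T = 36.6°C.
Net change vs windward start: 36.6 − 23.4 = +13.2°C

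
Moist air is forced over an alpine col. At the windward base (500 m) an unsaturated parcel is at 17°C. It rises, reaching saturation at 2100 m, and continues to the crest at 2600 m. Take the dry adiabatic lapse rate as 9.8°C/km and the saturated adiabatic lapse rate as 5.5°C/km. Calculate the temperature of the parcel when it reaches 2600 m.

500 → 2100 m (dry, 9.8°C/km): ΔT = -9.8 × 1.6 = -15.68°C → T = 1.32°C
2100 → 2600 m (saturated, 5.5°C/km): ΔT = -5.5 × 0.5 = -2.75°C → T = -1.43°C

-1.43°C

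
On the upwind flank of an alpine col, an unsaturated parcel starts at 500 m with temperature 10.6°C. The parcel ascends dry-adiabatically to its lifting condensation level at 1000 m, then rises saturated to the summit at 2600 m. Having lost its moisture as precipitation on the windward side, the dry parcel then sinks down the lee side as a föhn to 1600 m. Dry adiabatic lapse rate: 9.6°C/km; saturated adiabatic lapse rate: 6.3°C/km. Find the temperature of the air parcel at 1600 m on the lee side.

Dry to 1000 m: -9.6 × 0.5 km = -4.8°C, so T = 5.8°C.
Saturated to 2600 m: -6.3 × 1.6 km = -10.08°C, so T = -4.28°C.
Dry descent to 1600 m: +9.6 × 1 km = +9.6°C, so T = 5.32°C.

5.32°C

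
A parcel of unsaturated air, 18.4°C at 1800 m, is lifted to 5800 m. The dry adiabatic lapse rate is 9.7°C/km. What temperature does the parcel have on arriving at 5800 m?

-20.4°C

1800–5800 m, dry adiabatic: Δz = 4 km ⇒ ΔT = -38.8°C; T = -20.4°C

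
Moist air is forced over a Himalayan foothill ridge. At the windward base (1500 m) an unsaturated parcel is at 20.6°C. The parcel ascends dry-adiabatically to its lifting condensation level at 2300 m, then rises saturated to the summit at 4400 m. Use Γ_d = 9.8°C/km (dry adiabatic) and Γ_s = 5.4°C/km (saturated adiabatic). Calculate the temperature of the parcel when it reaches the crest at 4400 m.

1500–2300 m, dry: Δz = 0.8 km ⇒ ΔT = -7.84°C; T = 12.76°C
2300–4400 m, saturated: Δz = 2.1 km ⇒ ΔT = -11.34°C; T = 1.42°C

1.42°C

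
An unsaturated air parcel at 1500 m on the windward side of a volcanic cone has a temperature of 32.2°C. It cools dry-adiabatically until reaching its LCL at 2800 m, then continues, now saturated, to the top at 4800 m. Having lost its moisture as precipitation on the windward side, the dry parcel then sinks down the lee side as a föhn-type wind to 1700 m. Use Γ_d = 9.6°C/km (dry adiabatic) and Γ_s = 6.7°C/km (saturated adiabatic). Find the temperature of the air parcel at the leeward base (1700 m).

Dry to 2800 m: -9.6 × 1.3 km = -12.48°C, so T = 19.72°C.
Saturated to 4800 m: -6.7 × 2 km = -13.4°C, so T = 6.32°C.
Dry descent to 1700 m: +9.6 × 3.1 km = +29.76°C, so T = 36.08°C.

36.08°C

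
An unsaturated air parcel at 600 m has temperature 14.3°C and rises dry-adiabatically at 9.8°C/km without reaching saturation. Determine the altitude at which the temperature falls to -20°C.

Height above start = (14.3 − (-20)) / 9.8 = 3.5 km
Altitude = 600 m + 3500 m = 4100 m

4100 m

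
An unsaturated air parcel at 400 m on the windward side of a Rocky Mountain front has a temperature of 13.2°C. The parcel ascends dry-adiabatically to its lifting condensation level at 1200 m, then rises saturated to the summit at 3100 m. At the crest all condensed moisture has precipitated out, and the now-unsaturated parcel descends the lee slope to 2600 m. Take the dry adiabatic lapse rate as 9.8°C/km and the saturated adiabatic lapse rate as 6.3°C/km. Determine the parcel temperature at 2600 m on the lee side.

-1.71°C

From 400 m to 1200 m (dry): cools by 9.8 × 0.8 = 7.84°C, giving 5.36°C.
From 1200 m to 3100 m (saturated): cools by 6.3 × 1.9 = 11.97°C, giving -6.61°C.
From 3100 m to 2600 m (dry descent): warms by 9.8 × 0.5 = 4.9°C, giving -1.71°C.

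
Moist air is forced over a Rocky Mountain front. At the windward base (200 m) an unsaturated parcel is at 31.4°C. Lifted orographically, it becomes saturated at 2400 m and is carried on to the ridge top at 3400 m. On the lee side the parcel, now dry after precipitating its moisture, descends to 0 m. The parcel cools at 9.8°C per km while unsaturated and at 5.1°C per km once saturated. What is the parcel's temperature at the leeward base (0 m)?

Dry to 2400 m: -9.8 × 2.2 km = -21.56°C, so T = 9.84°C.
Saturated to 3400 m: -5.1 × 1 km = -5.1°C, so T = 4.74°C.
Dry descent to 0 m: +9.8 × 3.4 km = +33.32°C, so T = 38.06°C.

38.06°C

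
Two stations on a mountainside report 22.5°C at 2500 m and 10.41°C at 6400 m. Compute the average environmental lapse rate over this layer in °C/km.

3.1°C/km

Γ = −ΔT/Δz = (22.5 − 10.41) / (6400 − 2500) m
  = 12.09°C / 3.9 km = 3.1°C/km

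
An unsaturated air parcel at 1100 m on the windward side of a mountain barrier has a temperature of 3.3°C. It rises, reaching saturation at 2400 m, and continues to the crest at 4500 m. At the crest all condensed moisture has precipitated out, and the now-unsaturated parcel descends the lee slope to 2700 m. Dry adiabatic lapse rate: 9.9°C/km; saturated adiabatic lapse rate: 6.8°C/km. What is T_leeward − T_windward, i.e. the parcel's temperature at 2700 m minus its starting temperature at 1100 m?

-9.33°C

From 1100 m to 2400 m (dry): cools by 9.9 × 1.3 = 12.87°C, giving -9.57°C.
From 2400 m to 4500 m (saturated): cools by 6.8 × 2.1 = 14.28°C, giving -23.85°C.
From 4500 m to 2700 m (dry descent): warms by 9.9 × 1.8 = 17.82°C, giving -6.03°C.
Net change vs windward start: -6.03 − 3.3 = -9.33°C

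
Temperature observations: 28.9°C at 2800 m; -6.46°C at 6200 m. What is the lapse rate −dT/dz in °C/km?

10.4°C/km

Γ = −ΔT/Δz = (28.9 − (-6.46)) / (6200 − 2800) m
  = 35.36°C / 3.4 km = 10.4°C/km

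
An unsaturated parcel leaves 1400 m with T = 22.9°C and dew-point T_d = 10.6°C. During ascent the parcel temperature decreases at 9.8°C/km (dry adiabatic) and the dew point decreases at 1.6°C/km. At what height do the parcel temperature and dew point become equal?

2900 m

T and T_d converge at 9.8 − 1.6 = 8.2°C per km
Height above start = (22.9 − 10.6) / 8.2 = 1.5 km
LCL altitude = 1400 m + 1500 m = 2900 m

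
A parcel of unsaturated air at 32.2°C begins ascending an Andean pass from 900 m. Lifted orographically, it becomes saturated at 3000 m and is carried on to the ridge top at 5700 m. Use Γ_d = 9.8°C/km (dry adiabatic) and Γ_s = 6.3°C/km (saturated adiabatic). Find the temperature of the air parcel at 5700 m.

-5.39°C

900–3000 m, dry: Δz = 2.1 km ⇒ ΔT = -20.58°C; T = 11.62°C
3000–5700 m, saturated: Δz = 2.7 km ⇒ ΔT = -17.01°C; T = -5.39°C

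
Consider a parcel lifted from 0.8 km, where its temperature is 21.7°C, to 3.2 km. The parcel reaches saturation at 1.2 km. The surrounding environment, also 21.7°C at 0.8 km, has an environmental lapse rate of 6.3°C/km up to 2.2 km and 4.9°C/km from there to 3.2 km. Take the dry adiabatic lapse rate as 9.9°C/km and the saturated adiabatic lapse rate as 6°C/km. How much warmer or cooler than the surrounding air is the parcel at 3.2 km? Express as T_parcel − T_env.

Parcel:
  800 → 1200 m (dry, 9.9°C/km): ΔT = -9.9 × 0.4 = -3.96°C → T = 17.74°C
  1200 → 3200 m (saturated, 6°C/km): ΔT = -6 × 2 = -12°C → T = 5.74°C
Environment:
  800 → 2200 m (environment, lower layer, 6.3°C/km): ΔT = -6.3 × 1.4 = -8.82°C → T = 12.88°C
  2200 → 3200 m (environment, upper layer, 4.9°C/km): ΔT = -4.9 × 1 = -4.9°C → T = 7.98°C
T_parcel − T_env = 5.74 − 7.98 = -2.24°C

-2.24°C (parcel cooler than environment)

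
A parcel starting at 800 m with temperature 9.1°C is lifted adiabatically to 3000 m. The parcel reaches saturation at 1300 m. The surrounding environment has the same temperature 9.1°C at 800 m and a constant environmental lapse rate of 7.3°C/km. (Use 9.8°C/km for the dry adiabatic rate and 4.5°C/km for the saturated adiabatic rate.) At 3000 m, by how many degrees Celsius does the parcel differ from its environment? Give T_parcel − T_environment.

Parcel:
  Dry to 1300 m: -9.8 × 0.5 km = -4.9°C, so T = 4.2°C.
  Saturated to 3000 m: -4.5 × 1.7 km = -7.65°C, so T = -3.45°C.
Environment:
  Environment to 3000 m: -7.3 × 2.2 km = -16.06°C, so T = -6.96°C.
T_parcel − T_env = -3.45 − (-6.96) = +3.51°C

+3.51°C (parcel warmer than environment)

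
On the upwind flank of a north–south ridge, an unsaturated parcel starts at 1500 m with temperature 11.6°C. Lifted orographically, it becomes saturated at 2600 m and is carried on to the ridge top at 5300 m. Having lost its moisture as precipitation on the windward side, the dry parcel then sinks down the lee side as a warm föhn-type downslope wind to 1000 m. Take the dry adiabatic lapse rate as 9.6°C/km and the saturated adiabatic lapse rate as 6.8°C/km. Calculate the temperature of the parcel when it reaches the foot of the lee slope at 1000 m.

From 1500 m to 2600 m (dry): cools by 9.6 × 1.1 = 10.56°C, giving 1.04°C.
From 2600 m to 5300 m (saturated): cools by 6.8 × 2.7 = 18.36°C, giving -17.32°C.
From 5300 m to 1000 m (dry descent): warms by 9.6 × 4.3 = 41.28°C, giving 23.96°C.

23.96°C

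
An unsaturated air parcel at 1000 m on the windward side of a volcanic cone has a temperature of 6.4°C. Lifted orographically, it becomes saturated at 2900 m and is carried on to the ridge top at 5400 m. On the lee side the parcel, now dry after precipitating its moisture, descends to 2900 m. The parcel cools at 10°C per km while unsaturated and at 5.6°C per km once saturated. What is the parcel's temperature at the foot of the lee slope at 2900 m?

-1.6°C

From 1000 m to 2900 m (dry): cools by 10 × 1.9 = 19°C, giving -12.6°C.
From 2900 m to 5400 m (saturated): cools by 5.6 × 2.5 = 14°C, giving -26.6°C.
From 5400 m to 2900 m (dry descent): warms by 10 × 2.5 = 25°C, giving -1.6°C.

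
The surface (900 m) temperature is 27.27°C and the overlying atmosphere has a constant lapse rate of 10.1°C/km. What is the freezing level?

Height above start = (27.27 − 0) / 10.1 = 2.7 km
Altitude = 900 m + 2700 m = 3600 m

3600 m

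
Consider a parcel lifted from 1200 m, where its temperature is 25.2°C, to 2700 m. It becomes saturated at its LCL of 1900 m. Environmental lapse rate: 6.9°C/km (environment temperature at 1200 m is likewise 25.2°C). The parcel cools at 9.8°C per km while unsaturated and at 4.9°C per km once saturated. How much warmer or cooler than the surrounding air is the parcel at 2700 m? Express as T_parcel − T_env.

-0.43°C (parcel cooler than environment)

Parcel:
  Dry to 1900 m: -9.8 × 0.7 km = -6.86°C, so T = 18.34°C.
  Saturated to 2700 m: -4.9 × 0.8 km = -3.92°C, so T = 14.42°C.
Environment:
  Environment to 2700 m: -6.9 × 1.5 km = -10.35°C, so T = 14.85°C.
T_parcel − T_env = 14.42 − 14.85 = -0.43°C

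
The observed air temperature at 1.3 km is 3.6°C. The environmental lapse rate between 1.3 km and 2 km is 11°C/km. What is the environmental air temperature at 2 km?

-4.1°C

Environmental to 2000 m: -11 × 0.7 km = -7.7°C, so T = -4.1°C.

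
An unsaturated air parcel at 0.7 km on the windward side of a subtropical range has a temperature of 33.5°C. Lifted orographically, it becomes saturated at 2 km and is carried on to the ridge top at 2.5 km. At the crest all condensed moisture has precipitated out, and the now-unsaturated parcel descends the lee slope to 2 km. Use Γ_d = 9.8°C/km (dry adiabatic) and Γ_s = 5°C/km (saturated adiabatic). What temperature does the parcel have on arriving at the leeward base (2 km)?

23.16°C

From 700 m to 2000 m (dry): cools by 9.8 × 1.3 = 12.74°C, giving 20.76°C.
From 2000 m to 2500 m (saturated): cools by 5 × 0.5 = 2.5°C, giving 18.26°C.
From 2500 m to 2000 m (dry descent): warms by 9.8 × 0.5 = 4.9°C, giving 23.16°C.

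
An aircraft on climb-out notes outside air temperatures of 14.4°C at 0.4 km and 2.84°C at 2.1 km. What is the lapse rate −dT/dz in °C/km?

6.8°C/km

Γ = −ΔT/Δz = (14.4 − 2.84) / (2100 − 400) m
  = 11.56°C / 1.7 km = 6.8°C/km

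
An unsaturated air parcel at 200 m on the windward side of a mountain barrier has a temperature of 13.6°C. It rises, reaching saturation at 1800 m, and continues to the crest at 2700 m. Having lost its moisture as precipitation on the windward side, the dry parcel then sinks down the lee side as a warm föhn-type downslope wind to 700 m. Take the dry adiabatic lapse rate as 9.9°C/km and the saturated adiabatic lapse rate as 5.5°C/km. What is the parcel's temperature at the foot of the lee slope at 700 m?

12.61°C

Dry to 1800 m: -9.9 × 1.6 km = -15.84°C, so T = -2.24°C.
Saturated to 2700 m: -5.5 × 0.9 km = -4.95°C, so T = -7.19°C.
Dry descent to 700 m: +9.9 × 2 km = +19.8°C, so T = 12.61°C.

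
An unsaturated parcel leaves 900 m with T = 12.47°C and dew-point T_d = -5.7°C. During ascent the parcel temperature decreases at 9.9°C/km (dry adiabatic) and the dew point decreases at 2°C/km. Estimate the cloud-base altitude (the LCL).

T and T_d converge at 9.9 − 2 = 7.9°C per km
Height above start = (12.47 − (-5.7)) / 7.9 = 2.3 km
LCL altitude = 900 m + 2300 m = 3200 m

3200 m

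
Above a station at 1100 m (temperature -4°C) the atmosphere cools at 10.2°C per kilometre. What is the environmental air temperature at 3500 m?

1100–3500 m, environmental: Δz = 2.4 km ⇒ ΔT = -24.48°C; T = -28.48°C

-28.48°C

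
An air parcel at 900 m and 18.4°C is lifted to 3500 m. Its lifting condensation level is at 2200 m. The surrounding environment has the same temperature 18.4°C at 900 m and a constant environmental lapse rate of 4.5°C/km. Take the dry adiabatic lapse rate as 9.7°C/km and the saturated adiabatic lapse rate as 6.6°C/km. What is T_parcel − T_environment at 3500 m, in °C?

Parcel:
  900 → 2200 m (dry, 9.7°C/km): ΔT = -9.7 × 1.3 = -12.61°C → T = 5.79°C
  2200 → 3500 m (saturated, 6.6°C/km): ΔT = -6.6 × 1.3 = -8.58°C → T = -2.79°C
Environment:
  900 → 3500 m (environment, 4.5°C/km): ΔT = -4.5 × 2.6 = -11.7°C → T = 6.7°C
T_parcel − T_env = -2.79 − 6.7 = -9.49°C

-9.49°C (parcel cooler than environment)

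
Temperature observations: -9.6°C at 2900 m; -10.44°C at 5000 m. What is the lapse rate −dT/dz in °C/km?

Γ = −ΔT/Δz = (-9.6 − (-10.44)) / (5000 − 2900) m
  = 0.84°C / 2.1 km = 0.4°C/km

0.4°C/km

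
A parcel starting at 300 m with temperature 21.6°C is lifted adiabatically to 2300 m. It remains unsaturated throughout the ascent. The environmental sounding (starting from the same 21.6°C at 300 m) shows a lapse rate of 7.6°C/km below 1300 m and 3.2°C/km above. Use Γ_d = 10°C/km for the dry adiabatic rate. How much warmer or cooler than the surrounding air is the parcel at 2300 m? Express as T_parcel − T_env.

Parcel:
  300–2300 m, dry: Δz = 2 km ⇒ ΔT = -20°C; T = 1.6°C
Environment:
  300–1300 m, environment, lower layer: Δz = 1 km ⇒ ΔT = -7.6°C; T = 14°C
  1300–2300 m, environment, upper layer: Δz = 1 km ⇒ ΔT = -3.2°C; T = 10.8°C
T_parcel − T_env = 1.6 − 10.8 = -9.2°C

-9.2°C (parcel cooler than environment)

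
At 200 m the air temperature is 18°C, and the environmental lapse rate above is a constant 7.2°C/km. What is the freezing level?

Height above start = (18 − 0) / 7.2 = 2.5 km
Altitude = 200 m + 2500 m = 2700 m

2700 m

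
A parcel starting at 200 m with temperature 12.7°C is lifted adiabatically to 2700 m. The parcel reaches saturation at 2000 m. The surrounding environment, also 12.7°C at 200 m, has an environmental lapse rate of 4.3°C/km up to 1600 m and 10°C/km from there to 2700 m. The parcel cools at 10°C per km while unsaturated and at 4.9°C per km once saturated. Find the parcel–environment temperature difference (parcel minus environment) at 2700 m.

-4.41°C (parcel cooler than environment)

Parcel:
  200 → 2000 m (dry, 10°C/km): ΔT = -10 × 1.8 = -18°C → T = -5.3°C
  2000 → 2700 m (saturated, 4.9°C/km): ΔT = -4.9 × 0.7 = -3.43°C → T = -8.73°C
Environment:
  200 → 1600 m (environment, lower layer, 4.3°C/km): ΔT = -4.3 × 1.4 = -6.02°C → T = 6.68°C
  1600 → 2700 m (environment, upper layer, 10°C/km): ΔT = -10 × 1.1 = -11°C → T = -4.32°C
T_parcel − T_env = -8.73 − (-4.32) = -4.41°C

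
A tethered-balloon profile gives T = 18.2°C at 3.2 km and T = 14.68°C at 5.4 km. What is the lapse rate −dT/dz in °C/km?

1.6°C/km

Γ = −ΔT/Δz = (18.2 − 14.68) / (5400 − 3200) m
  = 3.52°C / 2.2 km = 1.6°C/km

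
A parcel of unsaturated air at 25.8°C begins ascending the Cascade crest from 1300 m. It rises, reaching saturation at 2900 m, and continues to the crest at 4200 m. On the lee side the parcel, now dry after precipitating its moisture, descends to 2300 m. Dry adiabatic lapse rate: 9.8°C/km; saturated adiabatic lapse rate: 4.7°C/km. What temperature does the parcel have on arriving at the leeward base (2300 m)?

1300 → 2900 m (dry, 9.8°C/km): ΔT = -9.8 × 1.6 = -15.68°C → T = 10.12°C
2900 → 4200 m (saturated, 4.7°C/km): ΔT = -4.7 × 1.3 = -6.11°C → T = 4.01°C
4200 → 2300 m (dry descent, 9.8°C/km): ΔT = +9.8 × 1.9 = +18.62°C → T = 22.63°C

22.63°C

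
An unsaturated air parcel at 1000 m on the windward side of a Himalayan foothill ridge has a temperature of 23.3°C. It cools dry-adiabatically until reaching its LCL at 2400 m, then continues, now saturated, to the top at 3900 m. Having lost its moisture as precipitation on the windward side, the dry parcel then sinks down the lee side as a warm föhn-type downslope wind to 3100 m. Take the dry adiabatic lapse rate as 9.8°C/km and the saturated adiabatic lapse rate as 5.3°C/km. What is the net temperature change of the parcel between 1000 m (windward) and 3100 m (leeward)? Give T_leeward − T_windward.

1000 → 2400 m (dry, 9.8°C/km): ΔT = -9.8 × 1.4 = -13.72°C → T = 9.58°C
2400 → 3900 m (saturated, 5.3°C/km): ΔT = -5.3 × 1.5 = -7.95°C → T = 1.63°C
3900 → 3100 m (dry descent, 9.8°C/km): ΔT = +9.8 × 0.8 = +7.84°C → T = 9.47°C
Net change vs windward start: 9.47 − 23.3 = -13.83°C

-13.83°C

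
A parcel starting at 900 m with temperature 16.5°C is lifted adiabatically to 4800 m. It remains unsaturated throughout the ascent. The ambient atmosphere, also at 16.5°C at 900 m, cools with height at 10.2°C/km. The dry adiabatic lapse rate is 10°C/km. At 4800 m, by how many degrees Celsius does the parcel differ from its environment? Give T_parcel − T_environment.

+0.78°C (parcel warmer than environment)

Parcel:
  From 900 m to 4800 m (dry): cools by 10 × 3.9 = 39°C, giving -22.5°C.
Environment:
  From 900 m to 4800 m (environment): cools by 10.2 × 3.9 = 39.78°C, giving -23.28°C.
T_parcel − T_env = -22.5 − (-23.28) = +0.78°C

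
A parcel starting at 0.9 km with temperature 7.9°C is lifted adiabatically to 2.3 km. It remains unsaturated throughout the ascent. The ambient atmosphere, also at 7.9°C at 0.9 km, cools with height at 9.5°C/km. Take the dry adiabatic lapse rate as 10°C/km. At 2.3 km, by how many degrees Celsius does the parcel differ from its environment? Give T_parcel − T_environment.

-0.7°C (parcel cooler than environment)

Parcel:
  900–2300 m, dry: Δz = 1.4 km ⇒ ΔT = -14°C; T = -6.1°C
Environment:
  900–2300 m, environment: Δz = 1.4 km ⇒ ΔT = -13.3°C; T = -5.4°C
T_parcel − T_env = -6.1 − (-5.4) = -0.7°C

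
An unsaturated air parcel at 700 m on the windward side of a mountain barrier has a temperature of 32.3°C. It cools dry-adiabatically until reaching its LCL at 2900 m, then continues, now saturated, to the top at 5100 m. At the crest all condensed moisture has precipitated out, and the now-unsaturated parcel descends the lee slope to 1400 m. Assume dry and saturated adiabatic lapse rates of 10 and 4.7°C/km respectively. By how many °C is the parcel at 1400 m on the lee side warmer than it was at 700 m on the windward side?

+4.66°C

From 700 m to 2900 m (dry): cools by 10 × 2.2 = 22°C, giving 10.3°C.
From 2900 m to 5100 m (saturated): cools by 4.7 × 2.2 = 10.34°C, giving -0.04°C.
From 5100 m to 1400 m (dry descent): warms by 10 × 3.7 = 37°C, giving 36.96°C.
Net change vs windward start: 36.96 − 32.3 = +4.66°C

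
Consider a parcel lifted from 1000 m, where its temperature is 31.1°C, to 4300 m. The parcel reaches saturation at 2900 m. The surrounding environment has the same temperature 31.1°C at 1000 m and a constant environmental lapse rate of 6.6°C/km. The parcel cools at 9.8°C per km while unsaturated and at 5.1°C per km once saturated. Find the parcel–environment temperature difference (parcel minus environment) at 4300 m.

-3.98°C (parcel cooler than environment)

Parcel:
  1000–2900 m, dry: Δz = 1.9 km ⇒ ΔT = -18.62°C; T = 12.48°C
  2900–4300 m, saturated: Δz = 1.4 km ⇒ ΔT = -7.14°C; T = 5.34°C
Environment:
  1000–4300 m, environment: Δz = 3.3 km ⇒ ΔT = -21.78°C; T = 9.32°C
T_parcel − T_env = 5.34 − 9.32 = -3.98°C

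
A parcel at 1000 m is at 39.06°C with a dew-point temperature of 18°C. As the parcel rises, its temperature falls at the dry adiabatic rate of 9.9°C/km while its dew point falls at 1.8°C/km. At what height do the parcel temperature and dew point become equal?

3600 m

T and T_d converge at 9.9 − 1.8 = 8.1°C per km
Height above start = (39.06 − 18) / 8.1 = 2.6 km
LCL altitude = 1000 m + 2600 m = 3600 m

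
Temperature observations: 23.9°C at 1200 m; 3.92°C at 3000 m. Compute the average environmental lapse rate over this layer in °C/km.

11.1°C/km

Γ = −ΔT/Δz = (23.9 − 3.92) / (3000 − 1200) m
  = 19.98°C / 1.8 km = 11.1°C/km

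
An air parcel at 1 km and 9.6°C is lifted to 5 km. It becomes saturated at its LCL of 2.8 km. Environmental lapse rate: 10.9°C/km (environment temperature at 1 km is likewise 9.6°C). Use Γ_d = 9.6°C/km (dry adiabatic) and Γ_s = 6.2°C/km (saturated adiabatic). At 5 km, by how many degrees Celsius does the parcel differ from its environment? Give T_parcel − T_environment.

Parcel:
  1000 → 2800 m (dry, 9.6°C/km): ΔT = -9.6 × 1.8 = -17.28°C → T = -7.68°C
  2800 → 5000 m (saturated, 6.2°C/km): ΔT = -6.2 × 2.2 = -13.64°C → T = -21.32°C
Environment:
  1000 → 5000 m (environment, 10.9°C/km): ΔT = -10.9 × 4 = -43.6°C → T = -34°C
T_parcel − T_env = -21.32 − (-34) = +12.68°C

+12.68°C (parcel warmer than environment)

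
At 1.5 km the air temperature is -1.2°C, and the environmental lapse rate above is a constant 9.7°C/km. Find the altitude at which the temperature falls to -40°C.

Height above start = (-1.2 − (-40)) / 9.7 = 4 km
Altitude = 1500 m + 4000 m = 5500 m

5.5 km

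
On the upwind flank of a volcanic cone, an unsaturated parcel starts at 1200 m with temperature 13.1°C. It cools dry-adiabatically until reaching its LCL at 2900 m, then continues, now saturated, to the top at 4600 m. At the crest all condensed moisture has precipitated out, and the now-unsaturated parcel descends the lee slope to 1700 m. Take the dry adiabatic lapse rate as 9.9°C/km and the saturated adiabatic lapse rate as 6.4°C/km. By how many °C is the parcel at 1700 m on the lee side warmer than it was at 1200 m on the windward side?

1200–2900 m, dry: Δz = 1.7 km ⇒ ΔT = -16.83°C; T = -3.73°C
2900–4600 m, saturated: Δz = 1.7 km ⇒ ΔT = -10.88°C; T = -14.61°C
4600–1700 m, dry descent: Δz = 2.9 km ⇒ ΔT = +28.71°C; T = 14.1°C
Net change vs windward start: 14.1 − 13.1 = +1°C

+1°C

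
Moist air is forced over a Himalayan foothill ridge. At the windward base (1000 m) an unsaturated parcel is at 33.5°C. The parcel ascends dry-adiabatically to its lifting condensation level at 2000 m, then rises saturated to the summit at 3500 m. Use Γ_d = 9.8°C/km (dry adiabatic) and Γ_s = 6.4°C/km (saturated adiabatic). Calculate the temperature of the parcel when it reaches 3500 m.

14.1°C

1000 → 2000 m (dry, 9.8°C/km): ΔT = -9.8 × 1 = -9.8°C → T = 23.7°C
2000 → 3500 m (saturated, 6.4°C/km): ΔT = -6.4 × 1.5 = -9.6°C → T = 14.1°C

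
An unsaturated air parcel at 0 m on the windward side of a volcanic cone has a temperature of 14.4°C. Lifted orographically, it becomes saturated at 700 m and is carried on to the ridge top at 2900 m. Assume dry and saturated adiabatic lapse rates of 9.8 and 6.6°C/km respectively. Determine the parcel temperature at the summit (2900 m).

0–700 m, dry: Δz = 0.7 km ⇒ ΔT = -6.86°C; T = 7.54°C
700–2900 m, saturated: Δz = 2.2 km ⇒ ΔT = -14.52°C; T = -6.98°C

-6.98°C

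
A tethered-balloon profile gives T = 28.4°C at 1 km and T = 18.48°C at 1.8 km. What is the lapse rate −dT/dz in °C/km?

12.4°C/km

Γ = −ΔT/Δz = (28.4 − 18.48) / (1800 − 1000) m
  = 9.92°C / 0.8 km = 12.4°C/km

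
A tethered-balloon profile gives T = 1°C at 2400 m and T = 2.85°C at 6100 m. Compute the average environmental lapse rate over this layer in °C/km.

-0.5°C/km

Γ = −ΔT/Δz = (1 − 2.85) / (6100 − 2400) m
  = -1.85°C / 3.7 km = -0.5°C/km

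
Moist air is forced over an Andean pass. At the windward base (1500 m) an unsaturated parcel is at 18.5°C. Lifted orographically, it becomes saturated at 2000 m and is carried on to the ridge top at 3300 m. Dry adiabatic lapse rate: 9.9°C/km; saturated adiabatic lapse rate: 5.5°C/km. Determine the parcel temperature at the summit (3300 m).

Dry to 2000 m: -9.9 × 0.5 km = -4.95°C, so T = 13.55°C.
Saturated to 3300 m: -5.5 × 1.3 km = -7.15°C, so T = 6.4°C.

6.4°C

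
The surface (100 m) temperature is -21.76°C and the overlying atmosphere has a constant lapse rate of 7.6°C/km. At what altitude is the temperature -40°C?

2500 m

Height above start = (-21.76 − (-40)) / 7.6 = 2.4 km
Altitude = 100 m + 2400 m = 2500 m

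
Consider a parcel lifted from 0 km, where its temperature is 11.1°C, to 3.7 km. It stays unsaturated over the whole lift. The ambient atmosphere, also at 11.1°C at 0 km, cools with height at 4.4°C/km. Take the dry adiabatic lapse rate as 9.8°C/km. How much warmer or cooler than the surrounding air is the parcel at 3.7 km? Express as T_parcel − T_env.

-19.98°C (parcel cooler than environment)

Parcel:
  Dry to 3700 m: -9.8 × 3.7 km = -36.26°C, so T = -25.16°C.
Environment:
  Environment to 3700 m: -4.4 × 3.7 km = -16.28°C, so T = -5.18°C.
T_parcel − T_env = -25.16 − (-5.18) = -19.98°C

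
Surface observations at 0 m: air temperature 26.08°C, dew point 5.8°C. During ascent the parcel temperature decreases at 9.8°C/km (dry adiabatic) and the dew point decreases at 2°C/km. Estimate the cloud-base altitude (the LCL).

2600 m

T and T_d converge at 9.8 − 2 = 7.8°C per km
Height above start = (26.08 − 5.8) / 7.8 = 2.6 km
LCL altitude = 0 m + 2600 m = 2600 m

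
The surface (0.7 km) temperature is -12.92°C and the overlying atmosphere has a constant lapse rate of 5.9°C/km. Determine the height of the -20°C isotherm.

1.9 km

Height above start = (-12.92 − (-20)) / 5.9 = 1.2 km
Altitude = 700 m + 1200 m = 1900 m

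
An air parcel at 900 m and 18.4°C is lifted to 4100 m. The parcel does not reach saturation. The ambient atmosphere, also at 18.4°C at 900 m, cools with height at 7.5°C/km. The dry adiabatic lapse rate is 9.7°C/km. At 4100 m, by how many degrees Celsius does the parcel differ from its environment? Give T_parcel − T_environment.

-7.04°C (parcel cooler than environment)

Parcel:
  Dry to 4100 m: -9.7 × 3.2 km = -31.04°C, so T = -12.64°C.
Environment:
  Environment to 4100 m: -7.5 × 3.2 km = -24°C, so T = -5.6°C.
T_parcel − T_env = -12.64 − (-5.6) = -7.04°C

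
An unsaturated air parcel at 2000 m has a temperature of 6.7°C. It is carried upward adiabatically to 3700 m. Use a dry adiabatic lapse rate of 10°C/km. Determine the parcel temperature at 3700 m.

-10.3°C

From 2000 m to 3700 m (dry adiabatic): cools by 10 × 1.7 = 17°C, giving -10.3°C.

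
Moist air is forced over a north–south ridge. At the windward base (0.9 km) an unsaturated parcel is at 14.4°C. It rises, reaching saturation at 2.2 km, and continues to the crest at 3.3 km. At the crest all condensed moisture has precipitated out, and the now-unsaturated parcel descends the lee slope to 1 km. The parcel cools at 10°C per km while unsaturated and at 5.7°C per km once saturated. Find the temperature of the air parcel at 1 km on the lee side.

18.13°C

From 900 m to 2200 m (dry): cools by 10 × 1.3 = 13°C, giving 1.4°C.
From 2200 m to 3300 m (saturated): cools by 5.7 × 1.1 = 6.27°C, giving -4.87°C.
From 3300 m to 1000 m (dry descent): warms by 10 × 2.3 = 23°C, giving 18.13°C.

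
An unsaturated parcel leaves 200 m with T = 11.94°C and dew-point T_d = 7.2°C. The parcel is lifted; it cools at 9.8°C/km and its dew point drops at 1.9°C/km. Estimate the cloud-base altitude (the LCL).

T and T_d converge at 9.8 − 1.9 = 7.9°C per km
Height above start = (11.94 − 7.2) / 7.9 = 0.6 km
LCL altitude = 200 m + 600 m = 800 m

800 m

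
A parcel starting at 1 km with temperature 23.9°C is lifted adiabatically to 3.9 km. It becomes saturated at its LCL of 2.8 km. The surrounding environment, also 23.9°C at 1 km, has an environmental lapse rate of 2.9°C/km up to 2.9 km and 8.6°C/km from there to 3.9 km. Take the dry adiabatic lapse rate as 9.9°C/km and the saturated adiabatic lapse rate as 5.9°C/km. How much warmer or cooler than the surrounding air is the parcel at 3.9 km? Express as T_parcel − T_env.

Parcel:
  Dry to 2800 m: -9.9 × 1.8 km = -17.82°C, so T = 6.08°C.
  Saturated to 3900 m: -5.9 × 1.1 km = -6.49°C, so T = -0.41°C.
Environment:
  Environment, lower layer to 2900 m: -2.9 × 1.9 km = -5.51°C, so T = 18.39°C.
  Environment, upper layer to 3900 m: -8.6 × 1 km = -8.6°C, so T = 9.79°C.
T_parcel − T_env = -0.41 − 9.79 = -10.2°C

-10.2°C (parcel cooler than environment)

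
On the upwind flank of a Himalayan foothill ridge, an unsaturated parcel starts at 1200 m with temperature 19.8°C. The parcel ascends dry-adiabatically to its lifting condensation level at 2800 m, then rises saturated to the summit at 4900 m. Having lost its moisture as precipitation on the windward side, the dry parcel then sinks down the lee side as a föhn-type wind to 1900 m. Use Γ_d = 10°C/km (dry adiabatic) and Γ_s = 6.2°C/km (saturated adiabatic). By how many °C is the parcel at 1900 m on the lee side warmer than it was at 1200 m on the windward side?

+0.98°C

1200 → 2800 m (dry, 10°C/km): ΔT = -10 × 1.6 = -16°C → T = 3.8°C
2800 → 4900 m (saturated, 6.2°C/km): ΔT = -6.2 × 2.1 = -13.02°C → T = -9.22°C
4900 → 1900 m (dry descent, 10°C/km): ΔT = +10 × 3 = +30°C → T = 20.78°C
Net change vs windward start: 20.78 − 19.8 = +0.98°C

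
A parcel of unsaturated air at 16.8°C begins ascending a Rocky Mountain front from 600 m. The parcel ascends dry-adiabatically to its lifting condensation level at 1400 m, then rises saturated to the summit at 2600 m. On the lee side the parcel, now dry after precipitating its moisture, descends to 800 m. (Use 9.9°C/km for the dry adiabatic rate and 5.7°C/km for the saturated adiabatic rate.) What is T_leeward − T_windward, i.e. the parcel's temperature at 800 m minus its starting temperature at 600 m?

600 → 1400 m (dry, 9.9°C/km): ΔT = -9.9 × 0.8 = -7.92°C → T = 8.88°C
1400 → 2600 m (saturated, 5.7°C/km): ΔT = -5.7 × 1.2 = -6.84°C → T = 2.04°C
2600 → 800 m (dry descent, 9.9°C/km): ΔT = +9.9 × 1.8 = +17.82°C → T = 19.86°C
Net change vs windward start: 19.86 − 16.8 = +3.06°C

+3.06°C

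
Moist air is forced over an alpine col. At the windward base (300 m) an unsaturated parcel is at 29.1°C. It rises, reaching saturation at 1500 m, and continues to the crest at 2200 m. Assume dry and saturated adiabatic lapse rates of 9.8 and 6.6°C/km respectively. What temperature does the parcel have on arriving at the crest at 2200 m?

12.72°C

300–1500 m, dry: Δz = 1.2 km ⇒ ΔT = -11.76°C; T = 17.34°C
1500–2200 m, saturated: Δz = 0.7 km ⇒ ΔT = -4.62°C; T = 12.72°C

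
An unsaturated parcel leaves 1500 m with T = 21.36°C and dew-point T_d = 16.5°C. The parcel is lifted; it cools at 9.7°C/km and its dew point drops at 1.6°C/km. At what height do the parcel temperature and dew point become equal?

2100 m

T and T_d converge at 9.7 − 1.6 = 8.1°C per km
Height above start = (21.36 − 16.5) / 8.1 = 0.6 km
LCL altitude = 1500 m + 600 m = 2100 m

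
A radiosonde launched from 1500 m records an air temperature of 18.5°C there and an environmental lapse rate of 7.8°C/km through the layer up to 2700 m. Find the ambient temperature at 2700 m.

9.14°C

Environmental to 2700 m: -7.8 × 1.2 km = -9.36°C, so T = 9.14°C.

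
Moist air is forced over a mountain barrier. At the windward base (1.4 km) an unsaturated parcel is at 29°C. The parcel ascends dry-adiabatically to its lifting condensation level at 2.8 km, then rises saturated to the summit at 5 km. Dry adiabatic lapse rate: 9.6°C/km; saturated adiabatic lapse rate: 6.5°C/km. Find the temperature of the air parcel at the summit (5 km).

1400–2800 m, dry: Δz = 1.4 km ⇒ ΔT = -13.44°C; T = 15.56°C
2800–5000 m, saturated: Δz = 2.2 km ⇒ ΔT = -14.3°C; T = 1.26°C

1.26°C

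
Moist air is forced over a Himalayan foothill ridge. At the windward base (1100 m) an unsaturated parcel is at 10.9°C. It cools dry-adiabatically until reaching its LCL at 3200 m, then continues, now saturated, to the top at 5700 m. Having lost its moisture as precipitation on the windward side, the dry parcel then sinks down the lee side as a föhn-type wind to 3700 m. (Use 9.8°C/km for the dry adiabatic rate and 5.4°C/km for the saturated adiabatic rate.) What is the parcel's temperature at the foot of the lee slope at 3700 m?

From 1100 m to 3200 m (dry): cools by 9.8 × 2.1 = 20.58°C, giving -9.68°C.
From 3200 m to 5700 m (saturated): cools by 5.4 × 2.5 = 13.5°C, giving -23.18°C.
From 5700 m to 3700 m (dry descent): warms by 9.8 × 2 = 19.6°C, giving -3.58°C.

-3.58°C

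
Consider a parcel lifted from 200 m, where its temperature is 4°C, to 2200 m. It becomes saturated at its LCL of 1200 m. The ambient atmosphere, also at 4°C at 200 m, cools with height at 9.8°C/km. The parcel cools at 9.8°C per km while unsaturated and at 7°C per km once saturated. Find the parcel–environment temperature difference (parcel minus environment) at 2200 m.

+2.8°C (parcel warmer than environment)

Parcel:
  From 200 m to 1200 m (dry): cools by 9.8 × 1 = 9.8°C, giving -5.8°C.
  From 1200 m to 2200 m (saturated): cools by 7 × 1 = 7°C, giving -12.8°C.
Environment:
  From 200 m to 2200 m (environment): cools by 9.8 × 2 = 19.6°C, giving -15.6°C.
T_parcel − T_env = -12.8 − (-15.6) = +2.8°C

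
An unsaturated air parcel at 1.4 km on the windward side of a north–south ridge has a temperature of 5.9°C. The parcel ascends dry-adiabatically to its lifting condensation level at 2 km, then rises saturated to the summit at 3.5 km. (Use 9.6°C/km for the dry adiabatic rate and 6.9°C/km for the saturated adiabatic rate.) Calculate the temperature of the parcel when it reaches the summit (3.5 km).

From 1400 m to 2000 m (dry): cools by 9.6 × 0.6 = 5.76°C, giving 0.14°C.
From 2000 m to 3500 m (saturated): cools by 6.9 × 1.5 = 10.35°C, giving -10.21°C.

-10.21°C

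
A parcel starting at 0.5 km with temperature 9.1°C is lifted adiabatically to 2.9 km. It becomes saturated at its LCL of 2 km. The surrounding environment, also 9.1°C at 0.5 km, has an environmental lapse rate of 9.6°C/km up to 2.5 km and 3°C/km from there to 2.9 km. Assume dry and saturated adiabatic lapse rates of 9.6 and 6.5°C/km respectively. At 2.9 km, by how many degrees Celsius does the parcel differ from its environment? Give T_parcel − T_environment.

Parcel:
  500–2000 m, dry: Δz = 1.5 km ⇒ ΔT = -14.4°C; T = -5.3°C
  2000–2900 m, saturated: Δz = 0.9 km ⇒ ΔT = -5.85°C; T = -11.15°C
Environment:
  500–2500 m, environment, lower layer: Δz = 2 km ⇒ ΔT = -19.2°C; T = -10.1°C
  2500–2900 m, environment, upper layer: Δz = 0.4 km ⇒ ΔT = -1.2°C; T = -11.3°C
T_parcel − T_env = -11.15 − (-11.3) = +0.15°C

+0.15°C (parcel warmer than environment)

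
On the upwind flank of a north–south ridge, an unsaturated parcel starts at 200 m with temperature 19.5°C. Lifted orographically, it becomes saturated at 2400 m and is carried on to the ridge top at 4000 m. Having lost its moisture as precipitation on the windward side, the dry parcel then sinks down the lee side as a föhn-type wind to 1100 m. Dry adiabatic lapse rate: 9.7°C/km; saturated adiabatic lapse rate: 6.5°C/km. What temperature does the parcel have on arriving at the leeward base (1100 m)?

15.89°C

Dry to 2400 m: -9.7 × 2.2 km = -21.34°C, so T = -1.84°C.
Saturated to 4000 m: -6.5 × 1.6 km = -10.4°C, so T = -12.24°C.
Dry descent to 1100 m: +9.7 × 2.9 km = +28.13°C, so T = 15.89°C.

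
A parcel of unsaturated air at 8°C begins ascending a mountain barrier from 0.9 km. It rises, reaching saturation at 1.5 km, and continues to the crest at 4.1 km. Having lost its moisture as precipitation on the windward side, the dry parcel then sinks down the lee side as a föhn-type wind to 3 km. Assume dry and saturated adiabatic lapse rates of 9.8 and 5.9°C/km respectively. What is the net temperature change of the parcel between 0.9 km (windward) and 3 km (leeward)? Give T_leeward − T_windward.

-10.44°C

900–1500 m, dry: Δz = 0.6 km ⇒ ΔT = -5.88°C; T = 2.12°C
1500–4100 m, saturated: Δz = 2.6 km ⇒ ΔT = -15.34°C; T = -13.22°C
4100–3000 m, dry descent: Δz = 1.1 km ⇒ ΔT = +10.78°C; T = -2.44°C
Net change vs windward start: -2.44 − 8 = -10.44°C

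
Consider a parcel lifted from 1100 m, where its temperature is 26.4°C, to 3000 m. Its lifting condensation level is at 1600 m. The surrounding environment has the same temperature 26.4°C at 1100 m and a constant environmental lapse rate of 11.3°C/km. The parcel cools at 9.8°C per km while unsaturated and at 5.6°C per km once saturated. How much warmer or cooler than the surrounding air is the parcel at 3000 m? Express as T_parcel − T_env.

+8.73°C (parcel warmer than environment)

Parcel:
  1100–1600 m, dry: Δz = 0.5 km ⇒ ΔT = -4.9°C; T = 21.5°C
  1600–3000 m, saturated: Δz = 1.4 km ⇒ ΔT = -7.84°C; T = 13.66°C
Environment:
  1100–3000 m, environment: Δz = 1.9 km ⇒ ΔT = -21.47°C; T = 4.93°C
T_parcel − T_env = 13.66 − 4.93 = +8.73°C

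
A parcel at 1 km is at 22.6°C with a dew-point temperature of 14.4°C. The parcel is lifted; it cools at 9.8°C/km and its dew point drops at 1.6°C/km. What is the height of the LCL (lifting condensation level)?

T and T_d converge at 9.8 − 1.6 = 8.2°C per km
Height above start = (22.6 − 14.4) / 8.2 = 1 km
LCL altitude = 1000 m + 1000 m = 2000 m

2 km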